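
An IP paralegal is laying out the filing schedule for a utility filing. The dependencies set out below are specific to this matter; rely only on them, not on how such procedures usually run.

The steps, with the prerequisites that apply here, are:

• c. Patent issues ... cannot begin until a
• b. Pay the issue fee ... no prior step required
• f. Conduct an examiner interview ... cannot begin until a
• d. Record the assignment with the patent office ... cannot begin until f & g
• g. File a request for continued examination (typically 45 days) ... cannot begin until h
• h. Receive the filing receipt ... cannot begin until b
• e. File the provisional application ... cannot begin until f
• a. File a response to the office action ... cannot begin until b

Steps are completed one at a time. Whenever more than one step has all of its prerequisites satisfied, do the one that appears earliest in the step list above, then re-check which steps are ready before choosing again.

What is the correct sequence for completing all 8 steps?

Only b has no prerequisites, so it is first.
h and a are both available; h is listed earlier → h.
Now g and a have their prerequisites met. g is listed earlier, so g next.
Next only a has its prerequisites met → a.
Ready: c and f. c is listed earlier → c.
That leaves f as the only ready step → f.
Now d and e have their prerequisites met. d is listed earlier, so d next.
e is the only step now ready → e.

b → h → g → a → c → f → d → e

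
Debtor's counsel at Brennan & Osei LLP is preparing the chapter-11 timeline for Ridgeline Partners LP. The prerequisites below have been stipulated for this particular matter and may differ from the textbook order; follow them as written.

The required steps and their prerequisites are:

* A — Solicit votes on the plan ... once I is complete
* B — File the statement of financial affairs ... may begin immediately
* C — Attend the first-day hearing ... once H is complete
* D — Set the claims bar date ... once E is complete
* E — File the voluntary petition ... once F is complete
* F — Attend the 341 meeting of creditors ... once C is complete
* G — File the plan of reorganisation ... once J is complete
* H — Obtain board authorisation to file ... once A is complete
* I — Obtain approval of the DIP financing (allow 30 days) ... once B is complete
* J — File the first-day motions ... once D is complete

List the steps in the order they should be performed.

B → I → A → H → C → F → E → D → J → G

B is the only step with nothing outstanding, so it goes first.
That leaves I as the only ready step → I.
A is the only step now ready → A.
That leaves H as the only ready step → H.
C needed H, now all done → C.
F needed C, now all done → F.
E needed F, now all done → E.
D needed E, now all done → D.
J needed D, now all done → J.
G is the only step now ready → G.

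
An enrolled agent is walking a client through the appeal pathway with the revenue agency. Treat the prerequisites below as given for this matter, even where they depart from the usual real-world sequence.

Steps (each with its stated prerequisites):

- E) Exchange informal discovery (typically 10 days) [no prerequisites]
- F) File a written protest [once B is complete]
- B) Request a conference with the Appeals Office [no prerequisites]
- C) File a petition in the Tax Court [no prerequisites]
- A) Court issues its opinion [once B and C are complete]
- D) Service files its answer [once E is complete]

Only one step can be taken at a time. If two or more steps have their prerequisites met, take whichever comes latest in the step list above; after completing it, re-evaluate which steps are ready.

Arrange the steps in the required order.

C → B → A → F → E → D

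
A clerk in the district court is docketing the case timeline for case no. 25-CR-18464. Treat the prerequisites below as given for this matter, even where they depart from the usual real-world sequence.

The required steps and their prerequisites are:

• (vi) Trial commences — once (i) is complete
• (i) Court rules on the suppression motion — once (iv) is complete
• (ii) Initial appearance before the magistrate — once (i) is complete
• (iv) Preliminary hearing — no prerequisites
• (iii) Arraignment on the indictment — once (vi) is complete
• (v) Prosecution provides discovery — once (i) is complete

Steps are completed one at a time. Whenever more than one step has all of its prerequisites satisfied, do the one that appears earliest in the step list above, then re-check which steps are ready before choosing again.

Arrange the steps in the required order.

(iv), (i), (vi), (ii), (iii), (v)

(iv) has no prerequisites → (iv) first.
(i) needed (iv), now all done → (i).
(vi), (ii) and (v) are all available; (vi) is listed earlier → (vi).
Now (ii), (iii) and (v) have their prerequisites met. (ii) is listed earlier, so (ii) next.
(iii) and (v) are both available; (iii) is listed earlier → (iii).
That leaves (v) as the only ready step → (v).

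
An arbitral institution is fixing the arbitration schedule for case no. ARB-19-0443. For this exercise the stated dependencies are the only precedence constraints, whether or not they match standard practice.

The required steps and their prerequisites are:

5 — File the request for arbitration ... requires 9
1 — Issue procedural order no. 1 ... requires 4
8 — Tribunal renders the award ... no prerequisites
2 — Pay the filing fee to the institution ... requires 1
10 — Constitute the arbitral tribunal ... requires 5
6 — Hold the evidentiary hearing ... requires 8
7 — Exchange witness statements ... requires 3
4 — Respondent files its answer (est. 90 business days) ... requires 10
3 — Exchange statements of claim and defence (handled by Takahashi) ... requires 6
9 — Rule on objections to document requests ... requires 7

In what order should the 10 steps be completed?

8 → 6 → 3 → 7 → 9 → 5 → 10 → 4 → 1 → 2

8 has no prerequisites → 8 first.
6 is the only step now ready → 6.
That leaves 3 as the only ready step → 3.
Next only 7 has its prerequisites met → 7.
That leaves 9 as the only ready step → 9.
That leaves 5 as the only ready step → 5.
Next only 10 has its prerequisites met → 10.
That leaves 4 as the only ready step → 4.
1 needed 4, now all done → 1.
2 needed 1, now all done → 2.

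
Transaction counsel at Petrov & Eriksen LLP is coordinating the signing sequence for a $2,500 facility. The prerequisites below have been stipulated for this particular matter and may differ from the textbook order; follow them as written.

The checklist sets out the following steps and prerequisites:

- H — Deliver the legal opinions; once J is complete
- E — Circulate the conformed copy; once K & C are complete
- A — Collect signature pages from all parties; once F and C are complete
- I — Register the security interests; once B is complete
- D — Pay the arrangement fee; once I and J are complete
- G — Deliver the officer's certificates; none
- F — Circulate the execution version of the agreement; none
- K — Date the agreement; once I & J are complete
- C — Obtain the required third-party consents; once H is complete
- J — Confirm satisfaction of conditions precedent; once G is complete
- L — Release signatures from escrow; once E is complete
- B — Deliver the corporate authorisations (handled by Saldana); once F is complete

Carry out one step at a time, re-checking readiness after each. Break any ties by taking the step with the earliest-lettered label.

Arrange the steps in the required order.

Nothing is required for F and G. F has the earlier label → F first.
B now also ready, so the ready set is {B, G}; B has the earlier label → B.
Ready: G and I. G has the earlier label → G.
J now also ready, so the ready set is {I, J}; I has the earlier label → I.
That leaves J as the only ready step → J.
D, H and K are all available; D has the earlier label → D.
Ready: H and K. H has the earlier label → H.
C now also ready, so the ready set is {C, K}; C has the earlier label → C.
A and K are both available; A has the earlier label → A.
K needed I and J, now all done → K.
E needed C and K, now all done → E.
L is the only step now ready → L.

F, B, G, I, J, D, H, C, A, K, E, L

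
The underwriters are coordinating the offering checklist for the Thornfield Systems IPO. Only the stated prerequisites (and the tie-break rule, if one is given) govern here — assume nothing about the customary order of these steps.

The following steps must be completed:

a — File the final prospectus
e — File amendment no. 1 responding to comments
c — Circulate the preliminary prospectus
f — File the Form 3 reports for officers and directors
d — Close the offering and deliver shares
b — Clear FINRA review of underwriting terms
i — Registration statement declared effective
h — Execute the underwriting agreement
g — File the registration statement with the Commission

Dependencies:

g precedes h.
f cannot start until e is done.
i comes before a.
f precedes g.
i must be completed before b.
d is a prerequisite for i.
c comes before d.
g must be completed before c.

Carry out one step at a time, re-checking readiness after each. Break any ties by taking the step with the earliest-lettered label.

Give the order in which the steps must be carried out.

Only e has no prerequisites, so it is first.
f is the only step now ready → f.
That leaves g as the only ready step → g.
c and h are both available; c has the earlier label → c.
d now also ready, so the ready set is {d, h}; d has the earlier label → d.
i now also ready, so the ready set is {h, i}; h has the earlier label → h.
Next only i has its prerequisites met → i.
a and b are both available; a has the earlier label → a.
Next only b has its prerequisites met → b.

e, f, g, c, d, h, i, a, b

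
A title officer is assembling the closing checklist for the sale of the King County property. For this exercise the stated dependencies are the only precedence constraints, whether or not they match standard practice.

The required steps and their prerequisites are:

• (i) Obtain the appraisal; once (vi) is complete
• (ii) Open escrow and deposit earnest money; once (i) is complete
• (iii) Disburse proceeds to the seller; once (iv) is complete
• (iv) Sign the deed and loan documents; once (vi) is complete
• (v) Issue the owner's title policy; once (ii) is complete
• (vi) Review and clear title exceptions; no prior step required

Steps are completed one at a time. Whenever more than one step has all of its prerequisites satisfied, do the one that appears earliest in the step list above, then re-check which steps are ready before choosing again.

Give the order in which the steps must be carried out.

(vi) has no prerequisites → (vi) first.
Now (i) and (iv) have their prerequisites met. (i) is listed earlier, so (i) next.
(ii) now also ready, so the ready set is {(ii), (iv)}; (ii) is listed earlier → (ii).
Ready: (iv) and (v). (iv) is listed earlier → (iv).
(iii) now also ready, so the ready set is {(iii), (v)}; (iii) is listed earlier → (iii).
Next only (v) has its prerequisites met → (v).

(vi), (i), (ii), (iv), (iii), (v)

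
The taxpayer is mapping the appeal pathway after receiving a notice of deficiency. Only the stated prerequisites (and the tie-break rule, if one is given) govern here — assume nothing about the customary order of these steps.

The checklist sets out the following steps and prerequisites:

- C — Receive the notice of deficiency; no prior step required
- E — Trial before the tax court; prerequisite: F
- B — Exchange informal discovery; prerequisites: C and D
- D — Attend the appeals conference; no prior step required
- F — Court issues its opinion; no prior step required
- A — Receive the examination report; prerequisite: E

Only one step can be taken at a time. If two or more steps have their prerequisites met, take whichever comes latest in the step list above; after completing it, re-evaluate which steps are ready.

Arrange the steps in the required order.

Nothing is required for F, D and C. F is listed later → F first.
E now also ready, so the ready set is {D, E, C}; D is listed later → D.
Ready: E and C. E is listed later → E.
A now also ready, so the ready set is {A, C}; A is listed later → A.
That leaves C as the only ready step → C.
B is the only step now ready → B.

F, D, E, A, C, B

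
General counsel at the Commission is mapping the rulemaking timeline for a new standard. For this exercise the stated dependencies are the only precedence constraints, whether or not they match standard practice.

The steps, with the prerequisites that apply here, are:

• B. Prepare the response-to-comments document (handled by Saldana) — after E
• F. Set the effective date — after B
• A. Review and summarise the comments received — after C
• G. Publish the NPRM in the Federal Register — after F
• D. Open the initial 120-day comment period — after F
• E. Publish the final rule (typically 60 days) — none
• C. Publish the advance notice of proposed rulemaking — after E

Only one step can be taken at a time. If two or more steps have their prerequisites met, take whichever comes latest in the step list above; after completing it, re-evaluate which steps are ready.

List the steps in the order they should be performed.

Only E has no prerequisites, so it is first.
Ready: C and B. C is listed later → C.
A now also ready, so the ready set is {A, B}; A is listed later → A.
That leaves B as the only ready step → B.
F needed B, now all done → F.
Now D and G have their prerequisites met. D is listed later, so D next.
G needed F, now all done → G.

E, C, A, B, F, D, G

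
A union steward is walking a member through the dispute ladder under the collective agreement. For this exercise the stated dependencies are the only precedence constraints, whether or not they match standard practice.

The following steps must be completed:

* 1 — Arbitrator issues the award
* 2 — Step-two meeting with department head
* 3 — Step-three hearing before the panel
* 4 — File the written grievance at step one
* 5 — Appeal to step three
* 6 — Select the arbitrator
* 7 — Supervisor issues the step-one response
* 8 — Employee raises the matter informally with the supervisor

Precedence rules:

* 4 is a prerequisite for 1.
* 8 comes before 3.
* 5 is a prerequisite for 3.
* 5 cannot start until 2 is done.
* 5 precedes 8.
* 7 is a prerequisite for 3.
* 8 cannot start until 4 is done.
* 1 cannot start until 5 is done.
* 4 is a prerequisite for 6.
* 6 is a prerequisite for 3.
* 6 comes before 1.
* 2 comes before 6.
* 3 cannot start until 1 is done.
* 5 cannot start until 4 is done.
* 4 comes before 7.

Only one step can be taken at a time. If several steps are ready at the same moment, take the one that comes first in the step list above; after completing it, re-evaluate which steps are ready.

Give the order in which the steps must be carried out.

2 and 4 have no prerequisites; 2 is listed earlier, so 2 is first.
Next only 4 has its prerequisites met → 4.
Ready: 5, 6 and 7. 5 is listed earlier → 5.
Ready: 6, 7 and 8. 6 is listed earlier → 6.
Now 1, 7 and 8 have their prerequisites met. 1 is listed earlier, so 1 next.
Now 7 and 8 have their prerequisites met. 7 is listed earlier, so 7 next.
8 is the only step now ready → 8.
Next only 3 has its prerequisites met → 3.

2, 4, 5, 6, 1, 7, 8, 3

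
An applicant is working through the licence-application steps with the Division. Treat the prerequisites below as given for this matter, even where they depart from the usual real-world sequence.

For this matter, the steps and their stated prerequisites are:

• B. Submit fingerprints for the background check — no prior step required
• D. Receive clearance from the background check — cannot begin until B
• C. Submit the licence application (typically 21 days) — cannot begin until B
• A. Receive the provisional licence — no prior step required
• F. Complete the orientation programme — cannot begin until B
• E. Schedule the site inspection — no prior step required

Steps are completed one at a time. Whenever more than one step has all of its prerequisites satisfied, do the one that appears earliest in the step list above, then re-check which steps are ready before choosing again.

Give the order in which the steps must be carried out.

B, D, C, A, F, E

Nothing is required for B, A and E. B is listed earlier → B first.
D, C and F now also ready, so the ready set is {D, C, A, F, E}; D is listed earlier → D.
C, A, F and E are all available; C is listed earlier → C.
Ready: A, F and E. A is listed earlier → A.
F and E are both available; F is listed earlier → F.
Next only E has its prerequisites met → E.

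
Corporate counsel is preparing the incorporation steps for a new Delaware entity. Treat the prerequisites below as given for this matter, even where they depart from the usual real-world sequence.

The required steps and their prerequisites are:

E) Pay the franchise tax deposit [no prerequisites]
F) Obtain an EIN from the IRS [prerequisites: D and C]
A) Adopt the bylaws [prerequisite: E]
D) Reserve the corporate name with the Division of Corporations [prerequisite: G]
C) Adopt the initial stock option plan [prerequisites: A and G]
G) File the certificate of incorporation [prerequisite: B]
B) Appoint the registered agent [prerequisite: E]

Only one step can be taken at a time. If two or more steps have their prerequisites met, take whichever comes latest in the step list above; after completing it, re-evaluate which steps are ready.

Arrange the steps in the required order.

E is the only step with nothing outstanding, so it goes first.
Now B and A have their prerequisites met. B is listed later, so B next.
Ready: G and A. G is listed later → G.
D and A are both available; D is listed later → D.
That leaves A as the only ready step → A.
C needed G and A, now all done → C.
Next only F has its prerequisites met → F.

E, B, G, D, A, C, F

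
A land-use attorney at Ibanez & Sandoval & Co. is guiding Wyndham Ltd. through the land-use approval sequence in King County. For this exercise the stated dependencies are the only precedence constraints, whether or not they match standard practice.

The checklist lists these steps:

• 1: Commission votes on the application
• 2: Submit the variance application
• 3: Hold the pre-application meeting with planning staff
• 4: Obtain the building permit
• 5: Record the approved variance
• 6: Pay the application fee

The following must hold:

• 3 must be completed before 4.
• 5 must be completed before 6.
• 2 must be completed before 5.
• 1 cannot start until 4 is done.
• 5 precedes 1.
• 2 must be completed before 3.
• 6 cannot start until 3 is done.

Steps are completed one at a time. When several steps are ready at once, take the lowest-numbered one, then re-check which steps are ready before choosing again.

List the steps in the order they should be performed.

2 → 3 → 4 → 5 → 1 → 6

2 has no prerequisites → 2 first.
Now 3 and 5 have their prerequisites met. 3 has the earlier label, so 3 next.
4 now also ready, so the ready set is {4, 5}; 4 has the earlier label → 4.
That leaves 5 as the only ready step → 5.
1 and 6 are both available; 1 has the earlier label → 1.
6 is the only step now ready → 6.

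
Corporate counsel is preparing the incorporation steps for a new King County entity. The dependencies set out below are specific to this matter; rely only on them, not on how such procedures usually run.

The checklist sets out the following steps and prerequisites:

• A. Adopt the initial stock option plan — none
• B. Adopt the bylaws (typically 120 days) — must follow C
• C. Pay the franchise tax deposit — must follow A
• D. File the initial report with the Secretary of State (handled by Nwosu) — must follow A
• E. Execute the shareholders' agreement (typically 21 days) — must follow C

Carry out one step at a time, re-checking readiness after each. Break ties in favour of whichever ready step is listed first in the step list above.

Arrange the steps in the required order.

A is the only step with nothing outstanding, so it goes first.
Now C and D have their prerequisites met. C is listed earlier, so C next.
B and E now also ready, so the ready set is {B, D, E}; B is listed earlier → B.
D and E are both available; D is listed earlier → D.
Next only E has its prerequisites met → E.

A → C → B → D → E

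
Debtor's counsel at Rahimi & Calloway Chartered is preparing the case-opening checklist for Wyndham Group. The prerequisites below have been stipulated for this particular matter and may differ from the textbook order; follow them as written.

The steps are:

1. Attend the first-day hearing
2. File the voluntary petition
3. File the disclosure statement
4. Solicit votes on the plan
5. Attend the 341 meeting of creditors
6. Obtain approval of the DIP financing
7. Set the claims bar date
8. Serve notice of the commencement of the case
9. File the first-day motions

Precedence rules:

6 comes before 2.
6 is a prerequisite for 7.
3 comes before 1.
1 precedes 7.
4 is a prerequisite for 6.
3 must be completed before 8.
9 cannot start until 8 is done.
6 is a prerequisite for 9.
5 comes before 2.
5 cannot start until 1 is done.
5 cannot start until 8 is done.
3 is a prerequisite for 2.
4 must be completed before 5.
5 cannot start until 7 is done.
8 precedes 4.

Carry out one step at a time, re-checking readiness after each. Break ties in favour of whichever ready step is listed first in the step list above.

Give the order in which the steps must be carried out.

3, 1, 8, 4, 6, 7, 5, 2, 9

3 has no prerequisites → 3 first.
Now 1 and 8 have their prerequisites met. 1 is listed earlier, so 1 next.
Next only 8 has its prerequisites met → 8.
4 needed 8, now all done → 4.
6 needed 4, now all done → 6.
Now 7 and 9 have their prerequisites met. 7 is listed earlier, so 7 next.
5 and 9 are both available; 5 is listed earlier → 5.
2 now also ready, so the ready set is {2, 9}; 2 is listed earlier → 2.
9 needed 6 and 8, now all done → 9.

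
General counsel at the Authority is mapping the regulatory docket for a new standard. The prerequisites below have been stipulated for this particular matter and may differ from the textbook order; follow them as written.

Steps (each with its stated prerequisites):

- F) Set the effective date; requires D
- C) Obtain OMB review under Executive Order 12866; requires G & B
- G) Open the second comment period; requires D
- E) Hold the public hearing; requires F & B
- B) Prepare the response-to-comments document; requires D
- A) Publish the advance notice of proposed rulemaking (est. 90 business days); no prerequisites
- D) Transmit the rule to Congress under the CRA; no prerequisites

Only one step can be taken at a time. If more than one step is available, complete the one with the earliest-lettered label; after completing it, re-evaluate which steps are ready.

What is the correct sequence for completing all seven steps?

Nothing is required for A and D. A has the earlier label → A first.
Next only D has its prerequisites met → D.
Now B, F and G have their prerequisites met. B has the earlier label, so B next.
Now F and G have their prerequisites met. F has the earlier label, so F next.
Now E and G have their prerequisites met. E has the earlier label, so E next.
G needed D, now all done → G.
C is the only step now ready → C.

A → D → B → F → E → G → C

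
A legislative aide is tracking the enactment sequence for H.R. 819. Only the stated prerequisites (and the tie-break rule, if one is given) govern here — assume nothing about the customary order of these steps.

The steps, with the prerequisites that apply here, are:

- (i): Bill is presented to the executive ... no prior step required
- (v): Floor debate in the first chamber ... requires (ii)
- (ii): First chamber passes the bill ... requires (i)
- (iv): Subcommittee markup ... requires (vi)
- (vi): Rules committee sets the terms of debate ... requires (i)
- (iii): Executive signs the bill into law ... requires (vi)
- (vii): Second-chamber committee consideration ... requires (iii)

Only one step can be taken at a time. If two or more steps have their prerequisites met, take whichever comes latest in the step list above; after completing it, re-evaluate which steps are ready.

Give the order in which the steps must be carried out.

(i) → (vi) → (iii) → (vii) → (iv) → (ii) → (v)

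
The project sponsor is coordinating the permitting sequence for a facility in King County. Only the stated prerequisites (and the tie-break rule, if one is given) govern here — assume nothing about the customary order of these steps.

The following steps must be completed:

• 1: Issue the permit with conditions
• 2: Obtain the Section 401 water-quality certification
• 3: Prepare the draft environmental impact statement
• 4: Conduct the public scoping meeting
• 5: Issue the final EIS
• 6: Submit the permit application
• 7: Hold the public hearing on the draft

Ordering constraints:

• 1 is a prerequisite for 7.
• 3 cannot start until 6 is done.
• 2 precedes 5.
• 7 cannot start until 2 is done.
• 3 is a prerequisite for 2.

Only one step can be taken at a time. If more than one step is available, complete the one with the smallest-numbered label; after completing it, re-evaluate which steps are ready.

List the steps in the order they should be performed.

Nothing is required for 1, 4 and 6. 1 has the earlier label → 1 first.
Now 4 and 6 have their prerequisites met. 4 has the earlier label, so 4 next.
That leaves 6 as the only ready step → 6.
That leaves 3 as the only ready step → 3.
2 needed 3, now all done → 2.
Ready: 5 and 7. 5 has the earlier label → 5.
That leaves 7 as the only ready step → 7.

1 4 6 3 2 5 7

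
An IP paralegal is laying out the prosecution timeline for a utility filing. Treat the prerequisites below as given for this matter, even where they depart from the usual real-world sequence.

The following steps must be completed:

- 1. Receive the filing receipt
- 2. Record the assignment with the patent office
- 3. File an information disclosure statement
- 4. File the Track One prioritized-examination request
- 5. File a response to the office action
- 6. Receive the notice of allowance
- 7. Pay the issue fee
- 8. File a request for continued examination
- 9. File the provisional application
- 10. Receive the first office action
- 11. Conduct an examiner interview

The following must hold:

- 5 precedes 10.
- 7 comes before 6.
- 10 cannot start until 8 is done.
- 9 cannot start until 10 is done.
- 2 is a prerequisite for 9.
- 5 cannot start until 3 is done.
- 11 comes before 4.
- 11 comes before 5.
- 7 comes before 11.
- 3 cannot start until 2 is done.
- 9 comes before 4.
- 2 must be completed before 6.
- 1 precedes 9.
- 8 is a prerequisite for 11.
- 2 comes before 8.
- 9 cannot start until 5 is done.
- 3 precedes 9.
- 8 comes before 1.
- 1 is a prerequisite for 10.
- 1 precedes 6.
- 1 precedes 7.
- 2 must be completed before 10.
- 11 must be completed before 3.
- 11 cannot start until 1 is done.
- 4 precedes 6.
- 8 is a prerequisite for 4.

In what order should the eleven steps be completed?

2, 8, 1, 7, 11, 3, 5, 10, 9, 4, 6

2 is the only step with nothing outstanding, so it goes first.
8 needed 2, now all done → 8.
1 needed 8, now all done → 1.
7 needed 1, now all done → 7.
That leaves 11 as the only ready step → 11.
3 needed 2 and 11, now all done → 3.
5 needed 3 and 11, now all done → 5.
10 needed 1, 2, 5 and 8, now all done → 10.
9 is the only step now ready → 9.
4 needed 8, 9 and 11, now all done → 4.
6 needed 1, 2, 4 and 7, now all done → 6.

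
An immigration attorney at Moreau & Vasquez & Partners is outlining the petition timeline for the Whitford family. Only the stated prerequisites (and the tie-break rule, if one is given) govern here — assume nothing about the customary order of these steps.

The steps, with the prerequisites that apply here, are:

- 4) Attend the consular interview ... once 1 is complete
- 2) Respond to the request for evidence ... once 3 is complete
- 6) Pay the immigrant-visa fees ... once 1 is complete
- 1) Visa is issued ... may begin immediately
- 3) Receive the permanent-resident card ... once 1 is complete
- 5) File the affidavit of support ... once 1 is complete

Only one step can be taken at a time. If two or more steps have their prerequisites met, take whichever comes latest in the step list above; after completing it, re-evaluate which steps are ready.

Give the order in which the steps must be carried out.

1, 5, 3, 6, 2, 4

1 has no prerequisites → 1 first.
Ready: 5, 3, 6 and 4. 5 is listed later → 5.
3, 6 and 4 are all available; 3 is listed later → 3.
2 now also ready, so the ready set is {6, 2, 4}; 6 is listed later → 6.
Now 2 and 4 have their prerequisites met. 2 is listed later, so 2 next.
That leaves 4 as the only ready step → 4.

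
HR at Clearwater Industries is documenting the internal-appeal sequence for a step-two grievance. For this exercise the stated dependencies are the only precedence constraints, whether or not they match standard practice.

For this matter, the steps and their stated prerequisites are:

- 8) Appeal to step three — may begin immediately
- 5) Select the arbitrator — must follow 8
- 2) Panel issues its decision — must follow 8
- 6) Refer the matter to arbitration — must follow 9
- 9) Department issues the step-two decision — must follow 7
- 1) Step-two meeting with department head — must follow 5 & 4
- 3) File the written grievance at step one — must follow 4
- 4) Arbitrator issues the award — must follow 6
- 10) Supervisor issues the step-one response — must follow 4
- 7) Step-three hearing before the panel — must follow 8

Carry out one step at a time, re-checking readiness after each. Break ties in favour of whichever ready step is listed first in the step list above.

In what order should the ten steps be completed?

Only 8 has no prerequisites, so it is first.
Ready: 5, 2 and 7. 5 is listed earlier → 5.
Now 2 and 7 have their prerequisites met. 2 is listed earlier, so 2 next.
That leaves 7 as the only ready step → 7.
9 is the only step now ready → 9.
6 needed 9, now all done → 6.
4 is the only step now ready → 4.
Ready: 1, 3 and 10. 1 is listed earlier → 1.
Ready: 3 and 10. 3 is listed earlier → 3.
10 is the only step now ready → 10.

8 5 2 7 9 6 4 1 3 10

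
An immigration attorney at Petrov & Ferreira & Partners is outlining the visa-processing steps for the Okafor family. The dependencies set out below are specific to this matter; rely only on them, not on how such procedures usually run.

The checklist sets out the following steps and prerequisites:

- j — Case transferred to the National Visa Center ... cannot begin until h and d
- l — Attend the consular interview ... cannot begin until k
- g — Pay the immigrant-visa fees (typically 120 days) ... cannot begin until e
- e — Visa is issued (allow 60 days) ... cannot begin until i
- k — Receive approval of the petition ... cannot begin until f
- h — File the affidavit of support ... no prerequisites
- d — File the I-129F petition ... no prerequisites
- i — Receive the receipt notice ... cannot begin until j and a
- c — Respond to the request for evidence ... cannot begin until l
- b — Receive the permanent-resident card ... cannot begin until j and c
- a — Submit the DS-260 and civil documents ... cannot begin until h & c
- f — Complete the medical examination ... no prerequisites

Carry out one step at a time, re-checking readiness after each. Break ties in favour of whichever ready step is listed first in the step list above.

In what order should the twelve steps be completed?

h, d and f have no prerequisites; h is listed earlier, so h is first.
d and f are both available; d is listed earlier → d.
j now also ready, so the ready set is {j, f}; j is listed earlier → j.
f is the only step now ready → f.
k needed f, now all done → k.
Next only l has its prerequisites met → l.
That leaves c as the only ready step → c.
Now b and a have their prerequisites met. b is listed earlier, so b next.
a needed h and c, now all done → a.
i needed j and a, now all done → i.
e needed i, now all done → e.
Next only g has its prerequisites met → g.

h → d → j → f → k → l → c → b → a → i → e → g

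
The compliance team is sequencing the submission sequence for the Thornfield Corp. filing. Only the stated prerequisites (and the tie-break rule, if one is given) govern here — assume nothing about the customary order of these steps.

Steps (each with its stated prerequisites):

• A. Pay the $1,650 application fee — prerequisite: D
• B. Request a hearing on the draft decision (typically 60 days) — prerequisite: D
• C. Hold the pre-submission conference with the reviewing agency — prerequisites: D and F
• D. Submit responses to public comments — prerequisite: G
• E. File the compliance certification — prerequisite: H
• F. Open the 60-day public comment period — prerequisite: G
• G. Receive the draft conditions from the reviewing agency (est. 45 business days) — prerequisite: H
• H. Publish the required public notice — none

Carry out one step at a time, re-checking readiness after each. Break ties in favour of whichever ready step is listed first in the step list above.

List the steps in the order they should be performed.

H has no prerequisites → H first.
Now E and G have their prerequisites met. E is listed earlier, so E next.
G needed H, now all done → G.
D and F are both available; D is listed earlier → D.
Ready: A, B and F. A is listed earlier → A.
Ready: B and F. B is listed earlier → B.
F is the only step now ready → F.
C needed D and F, now all done → C.

H, E, G, D, A, B, F, C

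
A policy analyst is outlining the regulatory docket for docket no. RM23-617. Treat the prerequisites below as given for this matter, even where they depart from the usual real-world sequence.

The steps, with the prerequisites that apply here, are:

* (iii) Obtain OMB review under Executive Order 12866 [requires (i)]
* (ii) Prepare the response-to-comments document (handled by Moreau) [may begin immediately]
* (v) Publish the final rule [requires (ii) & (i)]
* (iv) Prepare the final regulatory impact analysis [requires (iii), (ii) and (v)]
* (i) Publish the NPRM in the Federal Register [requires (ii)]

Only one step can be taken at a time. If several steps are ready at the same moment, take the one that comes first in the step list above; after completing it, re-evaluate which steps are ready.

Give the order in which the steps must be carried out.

(ii) has no prerequisites → (ii) first.
That leaves (i) as the only ready step → (i).
(iii) and (v) are both available; (iii) is listed earlier → (iii).
(v) needed (ii) and (i), now all done → (v).
(iv) needed (iii), (ii) and (v), now all done → (iv).

(ii) → (i) → (iii) → (v) → (iv)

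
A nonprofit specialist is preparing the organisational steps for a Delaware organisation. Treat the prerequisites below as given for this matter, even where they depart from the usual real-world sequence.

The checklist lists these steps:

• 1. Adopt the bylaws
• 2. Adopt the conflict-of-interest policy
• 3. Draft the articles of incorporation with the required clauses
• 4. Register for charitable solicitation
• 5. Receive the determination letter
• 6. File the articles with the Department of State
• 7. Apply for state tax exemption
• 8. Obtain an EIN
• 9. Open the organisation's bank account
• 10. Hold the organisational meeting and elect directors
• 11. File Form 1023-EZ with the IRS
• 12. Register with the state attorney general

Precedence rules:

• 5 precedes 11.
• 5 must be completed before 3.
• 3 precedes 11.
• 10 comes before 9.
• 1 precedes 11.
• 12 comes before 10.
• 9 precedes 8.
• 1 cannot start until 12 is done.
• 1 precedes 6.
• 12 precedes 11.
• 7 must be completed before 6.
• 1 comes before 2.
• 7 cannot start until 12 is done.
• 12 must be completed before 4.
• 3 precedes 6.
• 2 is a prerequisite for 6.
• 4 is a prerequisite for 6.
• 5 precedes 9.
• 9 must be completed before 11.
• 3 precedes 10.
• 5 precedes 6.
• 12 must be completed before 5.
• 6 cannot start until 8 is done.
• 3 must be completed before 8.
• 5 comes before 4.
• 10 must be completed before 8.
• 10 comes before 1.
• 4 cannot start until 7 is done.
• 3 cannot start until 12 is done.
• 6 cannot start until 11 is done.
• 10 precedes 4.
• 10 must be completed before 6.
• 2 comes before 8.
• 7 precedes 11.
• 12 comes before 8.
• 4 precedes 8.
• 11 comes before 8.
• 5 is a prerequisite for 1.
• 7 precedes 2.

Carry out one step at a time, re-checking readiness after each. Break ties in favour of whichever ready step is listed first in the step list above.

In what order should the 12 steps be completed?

12, 5, 3, 7, 10, 1, 2, 4, 9, 11, 8, 6

Only 12 has no prerequisites, so it is first.
Now 5 and 7 have their prerequisites met. 5 is listed earlier, so 5 next.
3 now also ready, so the ready set is {3, 7}; 3 is listed earlier → 3.
Ready: 7 and 10. 7 is listed earlier → 7.
10 is the only step now ready → 10.
1, 4 and 9 are all available; 1 is listed earlier → 1.
Ready: 2, 4 and 9. 2 is listed earlier → 2.
Ready: 4 and 9. 4 is listed earlier → 4.
That leaves 9 as the only ready step → 9.
Next only 11 has its prerequisites met → 11.
That leaves 8 as the only ready step → 8.
That leaves 6 as the only ready step → 6.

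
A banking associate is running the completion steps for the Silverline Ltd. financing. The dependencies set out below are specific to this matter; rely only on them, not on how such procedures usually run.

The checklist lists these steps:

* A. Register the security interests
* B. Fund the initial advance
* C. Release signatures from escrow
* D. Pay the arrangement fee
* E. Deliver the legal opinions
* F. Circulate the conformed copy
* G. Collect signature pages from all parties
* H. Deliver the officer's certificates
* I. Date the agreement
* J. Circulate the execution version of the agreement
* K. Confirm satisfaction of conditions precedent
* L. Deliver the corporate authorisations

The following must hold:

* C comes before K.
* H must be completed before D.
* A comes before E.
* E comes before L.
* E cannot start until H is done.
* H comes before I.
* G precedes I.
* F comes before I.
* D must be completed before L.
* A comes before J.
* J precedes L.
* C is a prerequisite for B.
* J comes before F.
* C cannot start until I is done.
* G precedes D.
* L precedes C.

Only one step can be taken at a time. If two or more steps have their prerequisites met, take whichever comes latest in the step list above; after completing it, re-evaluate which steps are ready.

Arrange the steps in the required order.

H, G and A have no prerequisites; H is listed later, so H is first.
Now G and A have their prerequisites met. G is listed later, so G next.
Now D and A have their prerequisites met. D is listed later, so D next.
Next only A has its prerequisites met → A.
Now J and E have their prerequisites met. J is listed later, so J next.
Ready: F and E. F is listed later → F.
I and E are both available; I is listed later → I.
E needed H and A, now all done → E.
That leaves L as the only ready step → L.
C is the only step now ready → C.
Now K and B have their prerequisites met. K is listed later, so K next.
That leaves B as the only ready step → B.

H → G → D → A → J → F → I → E → L → C → K → B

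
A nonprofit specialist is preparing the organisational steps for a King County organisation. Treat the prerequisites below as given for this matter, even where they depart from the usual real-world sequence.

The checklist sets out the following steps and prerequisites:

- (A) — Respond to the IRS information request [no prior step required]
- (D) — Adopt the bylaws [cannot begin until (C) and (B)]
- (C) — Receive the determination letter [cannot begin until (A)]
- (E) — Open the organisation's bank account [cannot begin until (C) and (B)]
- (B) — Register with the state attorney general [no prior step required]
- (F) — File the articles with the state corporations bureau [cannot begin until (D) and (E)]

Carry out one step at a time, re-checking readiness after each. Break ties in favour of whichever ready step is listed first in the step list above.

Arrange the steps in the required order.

(A), (C), (B), (D), (E), (F)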